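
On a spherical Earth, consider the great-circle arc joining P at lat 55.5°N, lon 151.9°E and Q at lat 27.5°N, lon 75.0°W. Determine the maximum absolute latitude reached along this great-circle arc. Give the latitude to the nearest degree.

≈ 68°N

The great circle lies in the plane with unit normal n̂ = (p₁ × p₂)/|p₁ × p₂|.
Here n̂_z ≈ +0.367; the vertex latitude is φ_max = arccos|n̂_z| ≈ 68.5°.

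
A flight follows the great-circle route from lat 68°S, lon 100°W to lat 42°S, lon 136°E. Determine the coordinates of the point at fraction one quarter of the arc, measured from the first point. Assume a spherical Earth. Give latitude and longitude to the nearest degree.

The haversine formula gives a central angle δ ≈ 1.087 rad (62.3°) between the endpoints.
Interpolate at f = 1/4 with slerp weights a = sin((1−f)δ)/sin δ ≈ 0.822, b = sin(fδ)/sin δ ≈ 0.303.
p = a·p₁ + b·p₂ ≈ (-0.216, -0.147, -0.965); φ = arcsin(p_z) ≈ -74.88°, λ = atan2(p_y, p_x) ≈ -145.75°.

≈ lat 75°S, lon 146°W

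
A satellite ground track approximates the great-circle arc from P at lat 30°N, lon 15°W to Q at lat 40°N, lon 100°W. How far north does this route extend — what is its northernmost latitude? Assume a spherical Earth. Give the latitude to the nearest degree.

≈ 44°N

The great circle lies in the plane with unit normal n̂ = (p₁ × p₂)/|p₁ × p₂|.
Here n̂_z ≈ -0.714; the vertex latitude is φ_max = arccos|n̂_z| ≈ 44.4°.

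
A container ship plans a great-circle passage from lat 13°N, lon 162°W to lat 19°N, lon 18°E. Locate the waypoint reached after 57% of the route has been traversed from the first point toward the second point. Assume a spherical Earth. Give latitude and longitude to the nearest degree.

From cos δ = sin φ₁ sin φ₂ + cos φ₁ cos φ₂ cos Δλ, the central angle is δ ≈ 2.583 rad (148.0°).
Interpolate at f = 0.57 with slerp weights a = sin((1−f)δ)/sin δ ≈ 1.691, b = sin(fδ)/sin δ ≈ 1.878.
p = a·p₁ + b·p₂ ≈ (0.122, 0.040, 0.992); φ = arcsin(p_z) ≈ 82.64°, λ = atan2(p_y, p_x) ≈ 18.00°.

≈ lat 83°N, lon 18°E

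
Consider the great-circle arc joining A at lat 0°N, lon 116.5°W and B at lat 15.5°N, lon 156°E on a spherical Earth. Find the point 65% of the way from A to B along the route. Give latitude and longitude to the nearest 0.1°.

≈ lat 13.0°N, lon 172.5°W

Convert each endpoint to a unit vector on the sphere (x = cos φ cos λ, y = cos φ sin λ, z = sin φ).
The central angle between the endpoints is δ = arccos(p₁·p₂) ≈ 1.529 rad (87.6°).
Interpolate at f = 0.65 with slerp weights a = sin((1−f)δ)/sin δ ≈ 0.510, b = sin(fδ)/sin δ ≈ 0.839.
p = a·p₁ + b·p₂ ≈ (-0.966, -0.128, 0.224); φ = arcsin(p_z) ≈ 12.95°, λ = atan2(p_y, p_x) ≈ -172.45°.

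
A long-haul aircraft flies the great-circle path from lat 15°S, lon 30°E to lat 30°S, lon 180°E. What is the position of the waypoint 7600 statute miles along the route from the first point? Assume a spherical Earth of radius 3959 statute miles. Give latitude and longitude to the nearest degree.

Write both endpoints as unit vectors p₁, p₂ with components (cos φ cos λ, cos φ sin λ, sin φ).
The central angle between the endpoints is δ = arccos(p₁·p₂) ≈ 2.208 rad (126.5°). The total great-circle distance is δ·R ≈ 2.208 × 3959 ≈ 8742 mi, so the target fraction is f = 7600/8742 ≈ 0.869.
Interpolate at f ≈ 0.869 with slerp weights a = sin((1−f)δ)/sin δ ≈ 0.354, b = sin(fδ)/sin δ ≈ 1.169.
p = a·p₁ + b·p₂ ≈ (-0.717, 0.171, -0.676); φ = arcsin(p_z) ≈ -42.55°, λ = atan2(p_y, p_x) ≈ 166.58°.

≈ lat 43°S, lon 167°E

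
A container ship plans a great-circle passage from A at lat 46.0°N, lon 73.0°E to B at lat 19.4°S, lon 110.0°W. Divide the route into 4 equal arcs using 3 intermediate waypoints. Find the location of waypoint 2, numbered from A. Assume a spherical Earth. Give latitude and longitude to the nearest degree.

Write both endpoints as unit vectors p₁, p₂ with components (cos φ cos λ, cos φ sin λ, sin φ).
The central angle between the endpoints is δ = arccos(p₁·p₂) ≈ 2.675 rad (153.3°).
Interpolate at f = 2/4 with slerp weights a = sin((1−f)δ)/sin δ ≈ 2.164, b = sin(fδ)/sin δ ≈ 2.164.
p = a·p₁ + b·p₂ ≈ (-0.259, -0.481, 0.838); φ = arcsin(p_z) ≈ 56.93°, λ = atan2(p_y, p_x) ≈ -118.29°.

≈ lat 57°N, lon 118°W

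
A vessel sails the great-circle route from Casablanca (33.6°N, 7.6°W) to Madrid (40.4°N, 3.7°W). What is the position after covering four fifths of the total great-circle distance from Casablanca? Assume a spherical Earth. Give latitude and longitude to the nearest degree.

≈ 39°N, 5°W

Convert each endpoint to a unit vector on the sphere (x = cos φ cos λ, y = cos φ sin λ, z = sin φ).
The central angle between the endpoints is δ = arccos(p₁·p₂) ≈ 0.131 rad (7.5°).
Interpolate at f = 4/5 with slerp weights a = sin((1−f)δ)/sin δ ≈ 0.201, b = sin(fδ)/sin δ ≈ 0.801.
p = a·p₁ + b·p₂ ≈ (0.774, -0.061, 0.630); φ = arcsin(p_z) ≈ 39.05°, λ = atan2(p_y, p_x) ≈ -4.54°.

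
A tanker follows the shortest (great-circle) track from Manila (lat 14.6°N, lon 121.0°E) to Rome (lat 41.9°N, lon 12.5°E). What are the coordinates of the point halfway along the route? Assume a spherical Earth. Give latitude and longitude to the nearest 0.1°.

Convert each endpoint to a unit vector on the sphere (x = cos φ cos λ, y = cos φ sin λ, z = sin φ).
The central angle between the endpoints is δ = arccos(p₁·p₂) ≈ 1.631 rad (93.5°).
Interpolate at f = 1/2 with slerp weights a = sin((1−f)δ)/sin δ ≈ 0.729, b = sin(fδ)/sin δ ≈ 0.729.
p = a·p₁ + b·p₂ ≈ (0.166, 0.723, 0.671); φ = arcsin(p_z) ≈ 42.14°, λ = atan2(p_y, p_x) ≈ 77.02°.

≈ lat 42.1°N, lon 77.0°E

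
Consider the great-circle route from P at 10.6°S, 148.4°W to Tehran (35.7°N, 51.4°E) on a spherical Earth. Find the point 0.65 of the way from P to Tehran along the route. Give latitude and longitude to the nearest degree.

Write both endpoints as unit vectors p₁, p₂ with components (cos φ cos λ, cos φ sin λ, sin φ).
The central angle between the endpoints is δ = arccos(p₁·p₂) ≈ 2.603 rad (149.1°).
Interpolate at f = 0.65 with slerp weights a = sin((1−f)δ)/sin δ ≈ 1.540, b = sin(fδ)/sin δ ≈ 1.935.
p = a·p₁ + b·p₂ ≈ (-0.309, 0.435, 0.846); φ = arcsin(p_z) ≈ 57.76°, λ = atan2(p_y, p_x) ≈ 125.41°.

≈ 58°N, 125°E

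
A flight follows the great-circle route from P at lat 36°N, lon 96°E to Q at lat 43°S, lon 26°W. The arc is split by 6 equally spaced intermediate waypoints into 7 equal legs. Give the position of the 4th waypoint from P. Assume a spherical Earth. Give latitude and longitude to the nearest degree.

≈ lat 14°S, lon 33°E

From cos δ = sin φ₁ sin φ₂ + cos φ₁ cos φ₂ cos Δλ, the central angle is δ ≈ 2.367 rad (135.6°).
Interpolate at f = 4/7 with slerp weights a = sin((1−f)δ)/sin δ ≈ 1.213, b = sin(fδ)/sin δ ≈ 1.395.
p = a·p₁ + b·p₂ ≈ (0.814, 0.529, -0.238); φ = arcsin(p_z) ≈ -13.78°, λ = atan2(p_y, p_x) ≈ 33.01°.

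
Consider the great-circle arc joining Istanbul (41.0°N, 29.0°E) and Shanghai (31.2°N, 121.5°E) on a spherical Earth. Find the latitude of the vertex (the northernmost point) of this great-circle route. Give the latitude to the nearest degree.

≈ 47°N

The great circle lies in the plane with unit normal n̂ = (p₁ × p₂)/|p₁ × p₂|.
Here n̂_z ≈ +0.679; the vertex latitude is φ_max = arccos|n̂_z| ≈ 47.3°.
Check via Clairaut: cos φ_max = |cos φ₁| · sin C = cos(41.0°)·sin(64.1°) ≈ 0.679, again giving ≈ 47.3°.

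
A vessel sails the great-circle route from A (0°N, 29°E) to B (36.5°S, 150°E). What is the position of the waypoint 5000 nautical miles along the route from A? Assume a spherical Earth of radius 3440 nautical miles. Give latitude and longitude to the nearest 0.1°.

From cos δ = sin φ₁ sin φ₂ + cos φ₁ cos φ₂ cos Δλ, the central angle is δ ≈ 1.998 rad (114.5°). The total great-circle distance is δ·R ≈ 1.998 × 3440 ≈ 6872 nmi, so the target fraction is f = 5000/6872 ≈ 0.728.
Interpolate at f ≈ 0.728 with slerp weights a = sin((1−f)δ)/sin δ ≈ 0.569, b = sin(fδ)/sin δ ≈ 1.091.
p = a·p₁ + b·p₂ ≈ (-0.262, 0.714, -0.649); φ = arcsin(p_z) ≈ -40.46°, λ = atan2(p_y, p_x) ≈ 110.15°.

≈ (40.5°S, 110.2°E)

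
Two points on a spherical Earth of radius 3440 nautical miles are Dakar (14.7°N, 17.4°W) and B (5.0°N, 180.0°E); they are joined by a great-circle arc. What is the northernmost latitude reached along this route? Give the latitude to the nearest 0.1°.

≈ 49.2°N

The great circle lies in the plane with unit normal n̂ = (p₁ × p₂)/|p₁ × p₂|.
Here n̂_z ≈ -0.653; the vertex latitude is φ_max = arccos|n̂_z| ≈ 49.2°.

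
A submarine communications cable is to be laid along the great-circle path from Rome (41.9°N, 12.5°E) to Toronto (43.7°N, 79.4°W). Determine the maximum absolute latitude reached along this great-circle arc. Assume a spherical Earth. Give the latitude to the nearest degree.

≈ 53°N

The great circle lies in the plane with unit normal n̂ = (p₁ × p₂)/|p₁ × p₂|.
Here n̂_z ≈ -0.600; the vertex latitude is φ_max = arccos|n̂_z| ≈ 53.1°.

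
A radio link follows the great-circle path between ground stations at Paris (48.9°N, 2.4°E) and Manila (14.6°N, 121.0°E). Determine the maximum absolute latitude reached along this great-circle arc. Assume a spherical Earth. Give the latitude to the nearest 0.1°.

The great circle lies in the plane with unit normal n̂ = (p₁ × p₂)/|p₁ × p₂|.
Here n̂_z ≈ +0.562; the vertex latitude is φ_max = arccos|n̂_z| ≈ 55.8°.

≈ 55.8°N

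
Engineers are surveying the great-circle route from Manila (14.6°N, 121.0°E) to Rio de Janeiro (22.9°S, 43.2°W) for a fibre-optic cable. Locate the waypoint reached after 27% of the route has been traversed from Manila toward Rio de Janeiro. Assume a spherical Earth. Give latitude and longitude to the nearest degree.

≈ 10°S, 84°E

The haversine formula gives a central angle δ ≈ 2.843 rad (162.9°) between the endpoints.
Interpolate at f = 0.27 with slerp weights a = sin((1−f)δ)/sin δ ≈ 2.978, b = sin(fδ)/sin δ ≈ 2.363.
p = a·p₁ + b·p₂ ≈ (0.102, 0.980, -0.169); φ = arcsin(p_z) ≈ -9.72°, λ = atan2(p_y, p_x) ≈ 84.03°.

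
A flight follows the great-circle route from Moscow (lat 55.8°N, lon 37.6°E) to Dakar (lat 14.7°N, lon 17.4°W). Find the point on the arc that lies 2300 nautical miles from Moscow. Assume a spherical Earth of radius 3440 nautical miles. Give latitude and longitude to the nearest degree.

From cos δ = sin φ₁ sin φ₂ + cos φ₁ cos φ₂ cos Δλ, the central angle is δ ≈ 1.022 rad (58.6°). The total great-circle distance is δ·R ≈ 1.022 × 3440 ≈ 3515 nmi, so the target fraction is f = 2300/3515 ≈ 0.654.
Interpolate at f ≈ 0.654 with slerp weights a = sin((1−f)δ)/sin δ ≈ 0.406, b = sin(fδ)/sin δ ≈ 0.727.
p = a·p₁ + b·p₂ ≈ (0.851, -0.071, 0.520); φ = arcsin(p_z) ≈ 31.32°, λ = atan2(p_y, p_x) ≈ -4.77°.

≈ lat 31°N, lon 5°W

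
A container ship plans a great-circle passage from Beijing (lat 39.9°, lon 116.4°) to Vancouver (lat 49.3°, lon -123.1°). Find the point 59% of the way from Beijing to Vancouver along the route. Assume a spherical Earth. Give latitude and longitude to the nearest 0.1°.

≈ lat 63.7°, lon -176.1°

Write both endpoints as unit vectors p₁, p₂ with components (cos φ cos λ, cos φ sin λ, sin φ).
The central angle between the endpoints is δ = arccos(p₁·p₂) ≈ 1.336 rad (76.6°).
Interpolate at f = 0.59 with slerp weights a = sin((1−f)δ)/sin δ ≈ 0.536, b = sin(fδ)/sin δ ≈ 0.729.
p = a·p₁ + b·p₂ ≈ (-0.442, -0.030, 0.896); φ = arcsin(p_z) ≈ 63.68°, λ = atan2(p_y, p_x) ≈ -176.08°.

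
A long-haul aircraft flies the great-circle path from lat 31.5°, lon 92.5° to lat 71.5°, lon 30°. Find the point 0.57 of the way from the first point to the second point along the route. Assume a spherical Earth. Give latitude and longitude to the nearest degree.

The haversine formula gives a central angle δ ≈ 0.902 rad (51.7°) between the endpoints.
Interpolate at f = 0.57 with slerp weights a = sin((1−f)δ)/sin δ ≈ 0.482, b = sin(fδ)/sin δ ≈ 0.627.
p = a·p₁ + b·p₂ ≈ (0.154, 0.510, 0.846); φ = arcsin(p_z) ≈ 57.80°, λ = atan2(p_y, p_x) ≈ 73.17°.

≈ lat 58°, lon 73°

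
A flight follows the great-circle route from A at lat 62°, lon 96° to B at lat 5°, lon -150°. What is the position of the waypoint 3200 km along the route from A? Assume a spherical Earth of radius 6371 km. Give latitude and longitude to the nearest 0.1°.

≈ lat 59.8°, lon 157.3°

Convert each endpoint to a unit vector on the sphere (x = cos φ cos λ, y = cos φ sin λ, z = sin φ).
The central angle between the endpoints is δ = arccos(p₁·p₂) ≈ 1.684 rad (96.5°). The total great-circle distance is δ·R ≈ 1.684 × 6371 ≈ 10731 km, so the target fraction is f = 3200/10731 ≈ 0.298.
Interpolate at f ≈ 0.298 with slerp weights a = sin((1−f)δ)/sin δ ≈ 0.931, b = sin(fδ)/sin δ ≈ 0.485.
p = a·p₁ + b·p₂ ≈ (-0.464, 0.194, 0.865); φ = arcsin(p_z) ≈ 59.84°, λ = atan2(p_y, p_x) ≈ 157.35°.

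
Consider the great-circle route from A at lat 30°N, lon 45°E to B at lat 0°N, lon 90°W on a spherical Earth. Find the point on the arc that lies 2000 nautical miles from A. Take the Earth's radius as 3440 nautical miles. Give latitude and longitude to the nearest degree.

Convert each endpoint to a unit vector on the sphere (x = cos φ cos λ, y = cos φ sin λ, z = sin φ).
The central angle between the endpoints is δ = arccos(p₁·p₂) ≈ 2.230 rad (127.8°). The total great-circle distance is δ·R ≈ 2.230 × 3440 ≈ 7671 nmi, so the target fraction is f = 2000/7671 ≈ 0.261.
Interpolate at f ≈ 0.261 with slerp weights a = sin((1−f)δ)/sin δ ≈ 1.261, b = sin(fδ)/sin δ ≈ 0.695.
p = a·p₁ + b·p₂ ≈ (0.772, 0.078, 0.631); φ = arcsin(p_z) ≈ 39.09°, λ = atan2(p_y, p_x) ≈ 5.74°.

≈ lat 39°N, lon 6°E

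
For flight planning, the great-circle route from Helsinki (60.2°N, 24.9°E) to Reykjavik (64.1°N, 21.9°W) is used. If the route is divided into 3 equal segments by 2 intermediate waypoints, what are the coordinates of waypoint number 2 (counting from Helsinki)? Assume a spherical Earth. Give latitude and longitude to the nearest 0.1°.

Write both endpoints as unit vectors p₁, p₂ with components (cos φ cos λ, cos φ sin λ, sin φ).
The central angle between the endpoints is δ = arccos(p₁·p₂) ≈ 0.379 rad (21.7°).
Interpolate at f = 2/3 with slerp weights a = sin((1−f)δ)/sin δ ≈ 0.341, b = sin(fδ)/sin δ ≈ 0.676.
p = a·p₁ + b·p₂ ≈ (0.427, -0.039, 0.903); φ = arcsin(p_z) ≈ 64.59°, λ = atan2(p_y, p_x) ≈ -5.19°.

≈ 64.6°N, 5.2°W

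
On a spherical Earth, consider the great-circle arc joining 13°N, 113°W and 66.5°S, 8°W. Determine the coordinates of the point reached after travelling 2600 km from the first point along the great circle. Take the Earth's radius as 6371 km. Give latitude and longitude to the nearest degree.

≈ 8°S, 104°W

Convert each endpoint to a unit vector on the sphere (x = cos φ cos λ, y = cos φ sin λ, z = sin φ).
The central angle between the endpoints is δ = arccos(p₁·p₂) ≈ 1.883 rad (107.9°). The total great-circle distance is δ·R ≈ 1.883 × 6371 ≈ 11995 km, so the target fraction is f = 2600/11995 ≈ 0.217.
Interpolate at f ≈ 0.217 with slerp weights a = sin((1−f)δ)/sin δ ≈ 1.046, b = sin(fδ)/sin δ ≈ 0.417.
p = a·p₁ + b·p₂ ≈ (-0.234, -0.961, -0.147); φ = arcsin(p_z) ≈ -8.46°, λ = atan2(p_y, p_x) ≈ -103.66°.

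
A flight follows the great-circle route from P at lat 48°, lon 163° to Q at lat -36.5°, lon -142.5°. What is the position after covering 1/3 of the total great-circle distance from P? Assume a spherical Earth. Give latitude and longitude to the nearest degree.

≈ lat 21°, lon -175°

Write both endpoints as unit vectors p₁, p₂ with components (cos φ cos λ, cos φ sin λ, sin φ).
The central angle between the endpoints is δ = arccos(p₁·p₂) ≈ 1.701 rad (97.5°).
Interpolate at f = 1/3 with slerp weights a = sin((1−f)δ)/sin δ ≈ 0.914, b = sin(fδ)/sin δ ≈ 0.542.
p = a·p₁ + b·p₂ ≈ (-0.930, -0.086, 0.357); φ = arcsin(p_z) ≈ 20.91°, λ = atan2(p_y, p_x) ≈ -174.70°.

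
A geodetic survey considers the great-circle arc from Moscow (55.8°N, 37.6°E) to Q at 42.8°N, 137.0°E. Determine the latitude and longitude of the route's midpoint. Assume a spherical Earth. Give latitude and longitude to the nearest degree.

≈ 61°N, 96°E

The haversine formula gives a central angle δ ≈ 1.053 rad (60.4°) between the endpoints.
Interpolate at f = 1/2 with slerp weights a = sin((1−f)δ)/sin δ ≈ 0.578, b = sin(fδ)/sin δ ≈ 0.578.
p = a·p₁ + b·p₂ ≈ (-0.053, 0.488, 0.871); φ = arcsin(p_z) ≈ 60.62°, λ = atan2(p_y, p_x) ≈ 96.18°.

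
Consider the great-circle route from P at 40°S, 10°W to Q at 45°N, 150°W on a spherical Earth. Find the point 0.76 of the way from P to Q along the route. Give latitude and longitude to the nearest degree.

≈ 33°N, 106°W

From cos δ = sin φ₁ sin φ₂ + cos φ₁ cos φ₂ cos Δλ, the central angle is δ ≈ 2.625 rad (150.4°).
Interpolate at f = 0.76 with slerp weights a = sin((1−f)δ)/sin δ ≈ 1.193, b = sin(fδ)/sin δ ≈ 1.845.
p = a·p₁ + b·p₂ ≈ (-0.230, -0.811, 0.538); φ = arcsin(p_z) ≈ 32.55°, λ = atan2(p_y, p_x) ≈ -105.84°.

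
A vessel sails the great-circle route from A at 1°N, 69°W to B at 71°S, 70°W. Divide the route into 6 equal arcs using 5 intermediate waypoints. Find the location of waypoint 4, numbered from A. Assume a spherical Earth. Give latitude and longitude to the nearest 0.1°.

≈ 47.0°S, 69.4°W

The haversine formula gives a central angle δ ≈ 1.257 rad (72.0°) between the endpoints.
Interpolate at f = 4/6 with slerp weights a = sin((1−f)δ)/sin δ ≈ 0.428, b = sin(fδ)/sin δ ≈ 0.781.
p = a·p₁ + b·p₂ ≈ (0.240, -0.638, -0.731); φ = arcsin(p_z) ≈ -47.00°, λ = atan2(p_y, p_x) ≈ -69.37°.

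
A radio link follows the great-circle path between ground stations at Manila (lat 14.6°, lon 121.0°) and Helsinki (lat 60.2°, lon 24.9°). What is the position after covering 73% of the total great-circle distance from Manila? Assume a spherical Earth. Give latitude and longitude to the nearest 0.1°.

≈ lat 57.8°, lon 67.5°

Write both endpoints as unit vectors p₁, p₂ with components (cos φ cos λ, cos φ sin λ, sin φ).
The central angle between the endpoints is δ = arccos(p₁·p₂) ≈ 1.402 rad (80.3°).
Interpolate at f = 0.73 with slerp weights a = sin((1−f)δ)/sin δ ≈ 0.375, b = sin(fδ)/sin δ ≈ 0.866.
p = a·p₁ + b·p₂ ≈ (0.204, 0.492, 0.846); φ = arcsin(p_z) ≈ 57.81°, λ = atan2(p_y, p_x) ≈ 67.53°.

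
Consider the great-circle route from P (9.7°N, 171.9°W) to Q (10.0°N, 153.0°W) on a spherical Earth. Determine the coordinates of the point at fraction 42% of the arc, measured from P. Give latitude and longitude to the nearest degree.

≈ (10°N, 164°W)

Convert each endpoint to a unit vector on the sphere (x = cos φ cos λ, y = cos φ sin λ, z = sin φ).
The central angle between the endpoints is δ = arccos(p₁·p₂) ≈ 0.325 rad (18.6°).
Interpolate at f = 0.42 with slerp weights a = sin((1−f)δ)/sin δ ≈ 0.587, b = sin(fδ)/sin δ ≈ 0.426.
p = a·p₁ + b·p₂ ≈ (-0.947, -0.272, 0.173); φ = arcsin(p_z) ≈ 9.96°, λ = atan2(p_y, p_x) ≈ -163.97°.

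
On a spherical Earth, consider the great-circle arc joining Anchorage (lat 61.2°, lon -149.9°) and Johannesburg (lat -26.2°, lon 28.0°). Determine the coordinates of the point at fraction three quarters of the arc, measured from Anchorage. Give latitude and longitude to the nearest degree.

From cos δ = sin φ₁ sin φ₂ + cos φ₁ cos φ₂ cos Δλ, the central angle is δ ≈ 2.530 rad (145.0°).
Interpolate at f = 3/4 with slerp weights a = sin((1−f)δ)/sin δ ≈ 1.030, b = sin(fδ)/sin δ ≈ 1.650.
p = a·p₁ + b·p₂ ≈ (0.878, 0.446, 0.174); φ = arcsin(p_z) ≈ 10.03°, λ = atan2(p_y, p_x) ≈ 26.94°.

≈ lat 10°, lon 27°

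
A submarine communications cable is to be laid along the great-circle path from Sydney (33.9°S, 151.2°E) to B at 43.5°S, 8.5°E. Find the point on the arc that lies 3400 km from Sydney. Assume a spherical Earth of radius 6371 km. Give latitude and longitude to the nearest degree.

≈ 59°S, 125°E

From cos δ = sin φ₁ sin φ₂ + cos φ₁ cos φ₂ cos Δλ, the central angle is δ ≈ 1.666 rad (95.5°). The total great-circle distance is δ·R ≈ 1.666 × 6371 ≈ 10614 km, so the target fraction is f = 3400/10614 ≈ 0.320.
Interpolate at f ≈ 0.320 with slerp weights a = sin((1−f)δ)/sin δ ≈ 0.909, b = sin(fδ)/sin δ ≈ 0.511.
p = a·p₁ + b·p₂ ≈ (-0.295, 0.418, -0.859); φ = arcsin(p_z) ≈ -59.21°, λ = atan2(p_y, p_x) ≈ 125.17°.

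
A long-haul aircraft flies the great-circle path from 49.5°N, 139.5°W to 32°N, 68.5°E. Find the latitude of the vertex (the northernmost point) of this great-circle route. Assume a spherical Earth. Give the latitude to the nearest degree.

≈ 75°N

The great circle lies in the plane with unit normal n̂ = (p₁ × p₂)/|p₁ × p₂|.
Here n̂_z ≈ -0.259; the vertex latitude is φ_max = arccos|n̂_z| ≈ 75.0°.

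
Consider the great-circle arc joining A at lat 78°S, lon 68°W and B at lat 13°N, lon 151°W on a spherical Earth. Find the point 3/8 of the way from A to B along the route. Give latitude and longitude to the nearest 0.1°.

Convert each endpoint to a unit vector on the sphere (x = cos φ cos λ, y = cos φ sin λ, z = sin φ).
The central angle between the endpoints is δ = arccos(p₁·p₂) ≈ 1.767 rad (101.3°).
Interpolate at f = 3/8 with slerp weights a = sin((1−f)δ)/sin δ ≈ 0.911, b = sin(fδ)/sin δ ≈ 0.627.
p = a·p₁ + b·p₂ ≈ (-0.464, -0.472, -0.750); φ = arcsin(p_z) ≈ -48.57°, λ = atan2(p_y, p_x) ≈ -134.50°.

≈ lat 48.6°S, lon 134.5°W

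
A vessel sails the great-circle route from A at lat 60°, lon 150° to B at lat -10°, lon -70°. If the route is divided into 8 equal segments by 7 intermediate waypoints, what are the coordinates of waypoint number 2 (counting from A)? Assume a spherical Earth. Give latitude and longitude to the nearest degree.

The haversine formula gives a central angle δ ≈ 2.127 rad (121.8°) between the endpoints.
Interpolate at f = 2/8 with slerp weights a = sin((1−f)δ)/sin δ ≈ 1.177, b = sin(fδ)/sin δ ≈ 0.597.
p = a·p₁ + b·p₂ ≈ (-0.309, -0.258, 0.916); φ = arcsin(p_z) ≈ 66.28°, λ = atan2(p_y, p_x) ≈ -140.10°.

≈ lat 66°, lon -140°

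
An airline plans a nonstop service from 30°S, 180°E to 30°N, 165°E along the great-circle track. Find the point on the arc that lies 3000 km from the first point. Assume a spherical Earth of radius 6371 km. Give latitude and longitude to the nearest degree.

≈ 4°S, 173°E

Write both endpoints as unit vectors p₁, p₂ with components (cos φ cos λ, cos φ sin λ, sin φ).
The central angle between the endpoints is δ = arccos(p₁·p₂) ≈ 1.076 rad (61.7°). The total great-circle distance is δ·R ≈ 1.076 × 6371 ≈ 6858 km, so the target fraction is f = 3000/6858 ≈ 0.437.
Interpolate at f ≈ 0.437 with slerp weights a = sin((1−f)δ)/sin δ ≈ 0.647, b = sin(fδ)/sin δ ≈ 0.515.
p = a·p₁ + b·p₂ ≈ (-0.991, 0.116, -0.066); φ = arcsin(p_z) ≈ -3.76°, λ = atan2(p_y, p_x) ≈ 173.35°.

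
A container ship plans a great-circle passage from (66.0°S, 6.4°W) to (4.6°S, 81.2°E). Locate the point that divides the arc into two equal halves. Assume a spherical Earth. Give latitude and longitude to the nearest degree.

Write both endpoints as unit vectors p₁, p₂ with components (cos φ cos λ, cos φ sin λ, sin φ).
The central angle between the endpoints is δ = arccos(p₁·p₂) ≈ 1.480 rad (84.8°).
Interpolate at f = 1/2 with slerp weights a = sin((1−f)δ)/sin δ ≈ 0.677, b = sin(fδ)/sin δ ≈ 0.677.
p = a·p₁ + b·p₂ ≈ (0.377, 0.636, -0.673); φ = arcsin(p_z) ≈ -42.30°, λ = atan2(p_y, p_x) ≈ 59.36°.

≈ (42°S, 59°E)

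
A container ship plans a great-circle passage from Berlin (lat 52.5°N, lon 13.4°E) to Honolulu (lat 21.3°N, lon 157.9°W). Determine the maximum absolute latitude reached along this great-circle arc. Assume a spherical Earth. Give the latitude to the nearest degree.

The great circle lies in the plane with unit normal n̂ = (p₁ × p₂)/|p₁ × p₂|.
Here n̂_z ≈ -0.089; the vertex latitude is φ_max = arccos|n̂_z| ≈ 84.9°.
Check via Clairaut: cos φ_max = |cos φ₁| · sin C = cos(52.5°)·sin(8.4°) ≈ 0.089, again giving ≈ 84.9°.

≈ 85°N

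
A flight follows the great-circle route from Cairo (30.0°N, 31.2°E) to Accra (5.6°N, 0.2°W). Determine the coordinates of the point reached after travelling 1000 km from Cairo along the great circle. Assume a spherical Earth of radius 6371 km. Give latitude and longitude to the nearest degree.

Write both endpoints as unit vectors p₁, p₂ with components (cos φ cos λ, cos φ sin λ, sin φ).
The central angle between the endpoints is δ = arccos(p₁·p₂) ≈ 0.669 rad (38.3°). The total great-circle distance is δ·R ≈ 0.669 × 6371 ≈ 4262 km, so the target fraction is f = 1000/4262 ≈ 0.235.
Interpolate at f ≈ 0.235 with slerp weights a = sin((1−f)δ)/sin δ ≈ 0.790, b = sin(fδ)/sin δ ≈ 0.252.
p = a·p₁ + b·p₂ ≈ (0.836, 0.354, 0.420); φ = arcsin(p_z) ≈ 24.81°, λ = atan2(p_y, p_x) ≈ 22.92°.

≈ (25°N, 23°E)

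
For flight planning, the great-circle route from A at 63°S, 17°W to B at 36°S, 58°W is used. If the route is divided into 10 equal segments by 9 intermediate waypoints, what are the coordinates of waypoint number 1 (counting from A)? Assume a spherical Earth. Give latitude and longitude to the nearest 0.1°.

≈ 61.1°S, 23.8°W

Write both endpoints as unit vectors p₁, p₂ with components (cos φ cos λ, cos φ sin λ, sin φ).
The central angle between the endpoints is δ = arccos(p₁·p₂) ≈ 0.642 rad (36.8°).
Interpolate at f = 1/10 with slerp weights a = sin((1−f)δ)/sin δ ≈ 0.912, b = sin(fδ)/sin δ ≈ 0.107.
p = a·p₁ + b·p₂ ≈ (0.442, -0.195, -0.876); φ = arcsin(p_z) ≈ -61.13°, λ = atan2(p_y, p_x) ≈ -23.76°.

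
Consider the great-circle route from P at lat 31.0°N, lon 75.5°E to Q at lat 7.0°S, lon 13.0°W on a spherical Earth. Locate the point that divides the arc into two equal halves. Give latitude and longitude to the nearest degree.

≈ lat 16°N, lon 27°E

Write both endpoints as unit vectors p₁, p₂ with components (cos φ cos λ, cos φ sin λ, sin φ).
The central angle between the endpoints is δ = arccos(p₁·p₂) ≈ 1.611 rad (92.3°).
Interpolate at f = 1/2 with slerp weights a = sin((1−f)δ)/sin δ ≈ 0.722, b = sin(fδ)/sin δ ≈ 0.722.
p = a·p₁ + b·p₂ ≈ (0.853, 0.438, 0.284); φ = arcsin(p_z) ≈ 16.49°, λ = atan2(p_y, p_x) ≈ 27.17°.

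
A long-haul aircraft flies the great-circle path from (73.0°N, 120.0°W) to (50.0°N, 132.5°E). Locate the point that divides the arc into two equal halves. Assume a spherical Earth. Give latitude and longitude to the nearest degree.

From cos δ = sin φ₁ sin φ₂ + cos φ₁ cos φ₂ cos Δλ, the central angle is δ ≈ 0.828 rad (47.5°).
Interpolate at f = 1/2 with slerp weights a = sin((1−f)δ)/sin δ ≈ 0.546, b = sin(fδ)/sin δ ≈ 0.546.
p = a·p₁ + b·p₂ ≈ (-0.317, 0.121, 0.941); φ = arcsin(p_z) ≈ 70.17°, λ = atan2(p_y, p_x) ≈ 159.18°.

≈ (70°N, 159°E)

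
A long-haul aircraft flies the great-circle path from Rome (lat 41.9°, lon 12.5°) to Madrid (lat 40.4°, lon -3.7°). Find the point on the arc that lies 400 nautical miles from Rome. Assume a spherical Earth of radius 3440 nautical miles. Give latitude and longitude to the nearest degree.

≈ lat 41°, lon 4°

Write both endpoints as unit vectors p₁, p₂ with components (cos φ cos λ, cos φ sin λ, sin φ).
The central angle between the endpoints is δ = arccos(p₁·p₂) ≈ 0.214 rad (12.3°). The total great-circle distance is δ·R ≈ 0.214 × 3440 ≈ 737 nmi, so the target fraction is f = 400/737 ≈ 0.543.
Interpolate at f ≈ 0.543 with slerp weights a = sin((1−f)δ)/sin δ ≈ 0.460, b = sin(fδ)/sin δ ≈ 0.546.
p = a·p₁ + b·p₂ ≈ (0.749, 0.047, 0.661); φ = arcsin(p_z) ≈ 41.37°, λ = atan2(p_y, p_x) ≈ 3.61°.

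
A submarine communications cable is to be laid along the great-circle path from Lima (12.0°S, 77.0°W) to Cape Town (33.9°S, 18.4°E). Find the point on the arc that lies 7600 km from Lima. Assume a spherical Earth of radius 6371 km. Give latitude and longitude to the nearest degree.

≈ (36°S, 5°W)

The haversine formula gives a central angle δ ≈ 1.531 rad (87.7°) between the endpoints. The total great-circle distance is δ·R ≈ 1.531 × 6371 ≈ 9755 km, so the target fraction is f = 7600/9755 ≈ 0.779.
Interpolate at f ≈ 0.779 with slerp weights a = sin((1−f)δ)/sin δ ≈ 0.332, b = sin(fδ)/sin δ ≈ 0.930.
p = a·p₁ + b·p₂ ≈ (0.806, -0.073, -0.588); φ = arcsin(p_z) ≈ -36.01°, λ = atan2(p_y, p_x) ≈ -5.17°.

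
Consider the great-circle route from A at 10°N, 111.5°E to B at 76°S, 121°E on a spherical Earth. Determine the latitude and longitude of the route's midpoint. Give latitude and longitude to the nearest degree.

From cos δ = sin φ₁ sin φ₂ + cos φ₁ cos φ₂ cos Δλ, the central angle is δ ≈ 1.504 rad (86.2°).
Interpolate at f = 1/2 with slerp weights a = sin((1−f)δ)/sin δ ≈ 0.685, b = sin(fδ)/sin δ ≈ 0.685.
p = a·p₁ + b·p₂ ≈ (-0.332, 0.769, -0.545); φ = arcsin(p_z) ≈ -33.06°, λ = atan2(p_y, p_x) ≈ 113.37°.

≈ 33°S, 113°E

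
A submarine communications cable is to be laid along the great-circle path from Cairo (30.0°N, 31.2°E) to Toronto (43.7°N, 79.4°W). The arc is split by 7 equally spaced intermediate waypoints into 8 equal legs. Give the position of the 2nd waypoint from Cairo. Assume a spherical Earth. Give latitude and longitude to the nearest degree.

≈ (44°N, 12°E)

Convert each endpoint to a unit vector on the sphere (x = cos φ cos λ, y = cos φ sin λ, z = sin φ).
The central angle between the endpoints is δ = arccos(p₁·p₂) ≈ 1.445 rad (82.8°).
Interpolate at f = 2/8 with slerp weights a = sin((1−f)δ)/sin δ ≈ 0.891, b = sin(fδ)/sin δ ≈ 0.356.
p = a·p₁ + b·p₂ ≈ (0.707, 0.146, 0.692); φ = arcsin(p_z) ≈ 43.76°, λ = atan2(p_y, p_x) ≈ 11.70°.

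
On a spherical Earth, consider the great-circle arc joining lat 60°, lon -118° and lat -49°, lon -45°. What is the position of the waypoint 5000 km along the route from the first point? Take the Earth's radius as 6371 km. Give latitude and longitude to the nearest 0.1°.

The haversine formula gives a central angle δ ≈ 2.162 rad (123.9°) between the endpoints. The total great-circle distance is δ·R ≈ 2.162 × 6371 ≈ 13777 km, so the target fraction is f = 5000/13777 ≈ 0.363.
Interpolate at f ≈ 0.363 with slerp weights a = sin((1−f)δ)/sin δ ≈ 1.182, b = sin(fδ)/sin δ ≈ 0.851.
p = a·p₁ + b·p₂ ≈ (0.117, -0.917, 0.381); φ = arcsin(p_z) ≈ 22.42°, λ = atan2(p_y, p_x) ≈ -82.70°.

≈ lat 22.4°, lon -82.7°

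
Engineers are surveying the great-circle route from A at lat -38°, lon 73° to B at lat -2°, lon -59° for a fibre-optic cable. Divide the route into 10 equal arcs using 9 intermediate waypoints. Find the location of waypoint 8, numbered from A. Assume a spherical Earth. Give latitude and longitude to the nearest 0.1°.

The haversine formula gives a central angle δ ≈ 2.101 rad (120.4°) between the endpoints.
Interpolate at f = 8/10 with slerp weights a = sin((1−f)δ)/sin δ ≈ 0.473, b = sin(fδ)/sin δ ≈ 1.152.
p = a·p₁ + b·p₂ ≈ (0.702, -0.631, -0.331); φ = arcsin(p_z) ≈ -19.34°, λ = atan2(p_y, p_x) ≈ -41.94°.

≈ lat -19.3°, lon -41.9°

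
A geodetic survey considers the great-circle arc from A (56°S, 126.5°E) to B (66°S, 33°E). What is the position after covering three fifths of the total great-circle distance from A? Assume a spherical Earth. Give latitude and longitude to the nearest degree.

From cos δ = sin φ₁ sin φ₂ + cos φ₁ cos φ₂ cos Δλ, the central angle is δ ≈ 0.733 rad (42.0°).
Interpolate at f = 3/5 with slerp weights a = sin((1−f)δ)/sin δ ≈ 0.432, b = sin(fδ)/sin δ ≈ 0.636.
p = a·p₁ + b·p₂ ≈ (0.073, 0.335, -0.939); φ = arcsin(p_z) ≈ -69.94°, λ = atan2(p_y, p_x) ≈ 77.65°.

≈ (70°S, 78°E)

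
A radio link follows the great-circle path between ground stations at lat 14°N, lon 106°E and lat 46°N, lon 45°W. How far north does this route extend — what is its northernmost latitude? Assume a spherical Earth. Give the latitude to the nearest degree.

The great circle lies in the plane with unit normal n̂ = (p₁ × p₂)/|p₁ × p₂|.
Here n̂_z ≈ -0.359; the vertex latitude is φ_max = arccos|n̂_z| ≈ 68.9°.
Check via Clairaut: cos φ_max = |cos φ₁| · sin C = cos(14.0°)·sin(21.7°) ≈ 0.359, again giving ≈ 68.9°.

≈ 69°N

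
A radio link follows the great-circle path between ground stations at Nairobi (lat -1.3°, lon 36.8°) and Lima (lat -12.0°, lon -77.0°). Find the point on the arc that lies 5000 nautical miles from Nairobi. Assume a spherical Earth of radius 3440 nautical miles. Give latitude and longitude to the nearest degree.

From cos δ = sin φ₁ sin φ₂ + cos φ₁ cos φ₂ cos Δλ, the central angle is δ ≈ 1.971 rad (112.9°). The total great-circle distance is δ·R ≈ 1.971 × 3440 ≈ 6781 nmi, so the target fraction is f = 5000/6781 ≈ 0.737.
Interpolate at f ≈ 0.737 with slerp weights a = sin((1−f)δ)/sin δ ≈ 0.538, b = sin(fδ)/sin δ ≈ 1.078.
p = a·p₁ + b·p₂ ≈ (0.668, -0.706, -0.236); φ = arcsin(p_z) ≈ -13.68°, λ = atan2(p_y, p_x) ≈ -46.60°.

≈ lat -14°, lon -47°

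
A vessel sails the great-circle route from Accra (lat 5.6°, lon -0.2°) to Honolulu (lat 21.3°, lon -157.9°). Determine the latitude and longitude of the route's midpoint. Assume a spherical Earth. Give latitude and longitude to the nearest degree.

≈ lat 51°, lon -70°

The haversine formula gives a central angle δ ≈ 2.536 rad (145.3°) between the endpoints.
Interpolate at f = 1/2 with slerp weights a = sin((1−f)δ)/sin δ ≈ 1.678, b = sin(fδ)/sin δ ≈ 1.678.
p = a·p₁ + b·p₂ ≈ (0.221, -0.594, 0.773); φ = arcsin(p_z) ≈ 50.65°, λ = atan2(p_y, p_x) ≈ -69.55°.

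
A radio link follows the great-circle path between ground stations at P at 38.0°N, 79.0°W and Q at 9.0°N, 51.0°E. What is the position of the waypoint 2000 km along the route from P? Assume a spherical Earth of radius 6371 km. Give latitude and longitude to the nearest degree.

≈ 46°N, 57°W

From cos δ = sin φ₁ sin φ₂ + cos φ₁ cos φ₂ cos Δλ, the central angle is δ ≈ 1.987 rad (113.8°). The total great-circle distance is δ·R ≈ 1.987 × 6371 ≈ 12657 km, so the target fraction is f = 2000/12657 ≈ 0.158.
Interpolate at f ≈ 0.158 with slerp weights a = sin((1−f)δ)/sin δ ≈ 1.087, b = sin(fδ)/sin δ ≈ 0.338.
p = a·p₁ + b·p₂ ≈ (0.373, -0.582, 0.722); φ = arcsin(p_z) ≈ 46.25°, λ = atan2(p_y, p_x) ≈ -57.33°.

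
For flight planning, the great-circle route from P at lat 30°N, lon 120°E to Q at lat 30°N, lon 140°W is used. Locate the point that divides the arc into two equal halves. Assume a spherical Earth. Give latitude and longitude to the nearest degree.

≈ lat 42°N, lon 170°E

Write both endpoints as unit vectors p₁, p₂ with components (cos φ cos λ, cos φ sin λ, sin φ).
The central angle between the endpoints is δ = arccos(p₁·p₂) ≈ 1.451 rad (83.1°).
Interpolate at f = 1/2 with slerp weights a = sin((1−f)δ)/sin δ ≈ 0.668, b = sin(fδ)/sin δ ≈ 0.668.
p = a·p₁ + b·p₂ ≈ (-0.733, 0.129, 0.668); φ = arcsin(p_z) ≈ 41.93°, λ = atan2(p_y, p_x) ≈ 170.00°.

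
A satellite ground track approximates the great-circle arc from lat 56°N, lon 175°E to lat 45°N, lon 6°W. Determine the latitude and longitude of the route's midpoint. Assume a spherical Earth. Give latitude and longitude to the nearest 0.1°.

≈ lat 84.5°N, lon 9.8°W

Write both endpoints as unit vectors p₁, p₂ with components (cos φ cos λ, cos φ sin λ, sin φ).
The central angle between the endpoints is δ = arccos(p₁·p₂) ≈ 1.379 rad (79.0°).
Interpolate at f = 1/2 with slerp weights a = sin((1−f)δ)/sin δ ≈ 0.648, b = sin(fδ)/sin δ ≈ 0.648.
p = a·p₁ + b·p₂ ≈ (0.095, -0.016, 0.995); φ = arcsin(p_z) ≈ 84.48°, λ = atan2(p_y, p_x) ≈ -9.77°.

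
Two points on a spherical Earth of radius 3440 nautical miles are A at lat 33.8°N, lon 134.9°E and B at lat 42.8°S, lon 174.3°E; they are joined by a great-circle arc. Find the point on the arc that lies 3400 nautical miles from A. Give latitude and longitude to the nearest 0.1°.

≈ lat 17.9°S, lon 159.1°E

Write both endpoints as unit vectors p₁, p₂ with components (cos φ cos λ, cos φ sin λ, sin φ).
The central angle between the endpoints is δ = arccos(p₁·p₂) ≈ 1.477 rad (84.7°). The total great-circle distance is δ·R ≈ 1.477 × 3440 ≈ 5083 nmi, so the target fraction is f = 3400/5083 ≈ 0.669.
Interpolate at f ≈ 0.669 with slerp weights a = sin((1−f)δ)/sin δ ≈ 0.472, b = sin(fδ)/sin δ ≈ 0.839.
p = a·p₁ + b·p₂ ≈ (-0.889, 0.339, -0.307); φ = arcsin(p_z) ≈ -17.90°, λ = atan2(p_y, p_x) ≈ 159.14°.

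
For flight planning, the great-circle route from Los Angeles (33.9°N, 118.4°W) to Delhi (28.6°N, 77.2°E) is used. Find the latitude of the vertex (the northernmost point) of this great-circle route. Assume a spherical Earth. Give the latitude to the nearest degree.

The great circle lies in the plane with unit normal n̂ = (p₁ × p₂)/|p₁ × p₂|.
Here n̂_z ≈ -0.218; the vertex latitude is φ_max = arccos|n̂_z| ≈ 77.4°.

≈ 77°N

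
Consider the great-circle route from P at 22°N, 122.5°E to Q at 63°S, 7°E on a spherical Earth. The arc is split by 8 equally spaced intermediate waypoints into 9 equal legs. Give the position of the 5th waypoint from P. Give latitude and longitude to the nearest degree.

≈ 37°S, 89°E

Write both endpoints as unit vectors p₁, p₂ with components (cos φ cos λ, cos φ sin λ, sin φ).
The central angle between the endpoints is δ = arccos(p₁·p₂) ≈ 2.112 rad (121.0°).
Interpolate at f = 5/9 with slerp weights a = sin((1−f)δ)/sin δ ≈ 0.941, b = sin(fδ)/sin δ ≈ 1.076.
p = a·p₁ + b·p₂ ≈ (0.016, 0.795, -0.606); φ = arcsin(p_z) ≈ -37.29°, λ = atan2(p_y, p_x) ≈ 88.86°.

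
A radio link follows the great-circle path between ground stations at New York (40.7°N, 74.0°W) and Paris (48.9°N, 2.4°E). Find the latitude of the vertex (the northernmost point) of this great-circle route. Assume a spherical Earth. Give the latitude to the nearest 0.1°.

The great circle lies in the plane with unit normal n̂ = (p₁ × p₂)/|p₁ × p₂|.
Here n̂_z ≈ +0.610; the vertex latitude is φ_max = arccos|n̂_z| ≈ 52.4°.
Check via Clairaut: cos φ_max = |cos φ₁| · sin C = cos(40.7°)·sin(53.6°) ≈ 0.610, again giving ≈ 52.4°.

≈ 52.4°N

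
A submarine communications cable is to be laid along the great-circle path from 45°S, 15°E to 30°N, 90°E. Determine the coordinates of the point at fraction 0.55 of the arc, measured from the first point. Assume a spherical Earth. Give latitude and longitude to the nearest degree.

Convert each endpoint to a unit vector on the sphere (x = cos φ cos λ, y = cos φ sin λ, z = sin φ).
The central angle between the endpoints is δ = arccos(p₁·p₂) ≈ 1.767 rad (101.2°).
Interpolate at f = 0.55 with slerp weights a = sin((1−f)δ)/sin δ ≈ 0.728, b = sin(fδ)/sin δ ≈ 0.842.
p = a·p₁ + b·p₂ ≈ (0.497, 0.863, -0.094); φ = arcsin(p_z) ≈ -5.38°, λ = atan2(p_y, p_x) ≈ 60.04°.

≈ 5°S, 60°E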